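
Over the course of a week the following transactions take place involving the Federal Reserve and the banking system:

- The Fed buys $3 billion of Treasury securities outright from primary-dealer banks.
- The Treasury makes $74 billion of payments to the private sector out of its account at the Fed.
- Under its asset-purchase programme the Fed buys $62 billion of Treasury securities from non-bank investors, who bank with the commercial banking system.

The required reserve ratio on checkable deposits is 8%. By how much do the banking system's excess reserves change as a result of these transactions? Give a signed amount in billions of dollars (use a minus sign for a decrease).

+$128.12 billion

OMO purchase (from banks) $3 billion: reserves +$3B, deposits 0.
Government spending $74 billion: reserves +$74B, deposits +$74B.
Asset purchase (from non-banks) $62 billion: reserves +$62B, deposits +$62B.
Totals: Δreserves = +$139B, Δdeposits = +$136B.
Δrequired reserves = 8% × +$136B = +$10.88B.
Δexcess reserves = Δreserves − Δrequired = +$139B − (+$10.88B) = +$128.12 billion.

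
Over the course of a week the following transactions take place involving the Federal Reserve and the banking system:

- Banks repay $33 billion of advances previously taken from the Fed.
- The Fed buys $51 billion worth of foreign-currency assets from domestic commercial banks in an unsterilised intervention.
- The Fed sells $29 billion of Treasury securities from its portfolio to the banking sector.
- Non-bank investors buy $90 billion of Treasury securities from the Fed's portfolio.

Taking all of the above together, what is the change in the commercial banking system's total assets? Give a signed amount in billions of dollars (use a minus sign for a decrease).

Discount-window repayment $33 billion: bank balance sheets shrink → −$33B.
FX purchase $51 billion: just an asset swap on bank balance sheets → 0.
OMO sale (to banks) $29 billion: just an asset swap on bank balance sheets → 0.
Asset sale (to non-banks) $90 billion: bank balance sheets shrink → −$90B.
Net: −33 + 0 + 0 − 90 = -$123 billion.

-$123 billion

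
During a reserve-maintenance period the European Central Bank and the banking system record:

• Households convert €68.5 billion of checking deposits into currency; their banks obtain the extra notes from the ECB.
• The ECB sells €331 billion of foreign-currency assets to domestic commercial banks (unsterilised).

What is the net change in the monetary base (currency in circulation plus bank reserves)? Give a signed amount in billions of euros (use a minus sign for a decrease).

Currency withdrawal €68.5 billion: just a shift between currency and reserves — both are base money → 0.
FX sale €331 billion: ECB balance sheet contracts → −€331B.
Net: 0 − 331 = -€331 billion.

-€331 billion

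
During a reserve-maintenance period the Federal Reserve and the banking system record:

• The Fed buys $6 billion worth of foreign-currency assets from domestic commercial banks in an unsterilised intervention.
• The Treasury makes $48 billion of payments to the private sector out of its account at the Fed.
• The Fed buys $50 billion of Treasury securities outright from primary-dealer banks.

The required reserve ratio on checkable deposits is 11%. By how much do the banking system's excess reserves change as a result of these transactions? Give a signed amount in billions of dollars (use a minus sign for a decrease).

+$98.72 billion

FX purchase $6 billion: reserves +$6B, deposits 0.
Government spending $48 billion: reserves +$48B, deposits +$48B.
OMO purchase (from banks) $50 billion: reserves +$50B, deposits 0.
Totals: Δreserves = +$104B, Δdeposits = +$48B.
Δrequired reserves = 11% × +$48B = +$5.28B.
Δexcess reserves = Δreserves − Δrequired = +$104B − (+$5.28B) = +$98.72 billion.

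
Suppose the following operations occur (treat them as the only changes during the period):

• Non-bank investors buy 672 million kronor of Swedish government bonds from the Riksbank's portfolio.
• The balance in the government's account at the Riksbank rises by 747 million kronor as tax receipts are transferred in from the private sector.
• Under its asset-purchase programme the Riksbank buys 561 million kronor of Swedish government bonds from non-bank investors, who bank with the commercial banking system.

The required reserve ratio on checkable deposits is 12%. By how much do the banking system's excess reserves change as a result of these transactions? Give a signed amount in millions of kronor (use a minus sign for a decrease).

Asset sale (to non-banks) 672 million kronor: reserves −672M, deposits −672M.
Government account inflow 747 million kronor: reserves −747M, deposits −747M.
Asset purchase (from non-banks) 561 million kronor: reserves +561M, deposits +561M.
Totals: Δreserves = −858M, Δdeposits = −858M.
Δrequired reserves = 12% × −858M = −102.96M.
Δexcess reserves = Δreserves − Δrequired = −858M − (−102.96M) = -755.04 million.

-755.04 million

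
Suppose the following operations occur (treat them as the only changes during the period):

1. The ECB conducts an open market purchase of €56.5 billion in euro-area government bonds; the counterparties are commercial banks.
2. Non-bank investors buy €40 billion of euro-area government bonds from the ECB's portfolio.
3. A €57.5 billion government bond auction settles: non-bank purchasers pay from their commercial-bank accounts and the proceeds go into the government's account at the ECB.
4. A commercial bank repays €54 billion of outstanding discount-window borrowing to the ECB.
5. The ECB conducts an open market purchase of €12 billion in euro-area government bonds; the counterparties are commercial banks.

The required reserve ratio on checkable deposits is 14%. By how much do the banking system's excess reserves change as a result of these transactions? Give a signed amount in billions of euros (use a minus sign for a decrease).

-€69.35 billion

OMO purchase (from banks) €56.5 billion: reserves +€56.5B, deposits 0.
Asset sale (to non-banks) €40 billion: reserves −€40B, deposits −€40B.
Government account inflow €57.5 billion: reserves −€57.5B, deposits −€57.5B.
Discount-window repayment €54 billion: reserves −€54B, deposits 0.
OMO purchase (from banks) €12 billion: reserves +€12B, deposits 0.
Totals: Δreserves = −€83B, Δdeposits = −€97.5B.
Δrequired reserves = 14% × −€97.5B = −€13.65B.
Δexcess reserves = Δreserves − Δrequired = −€83B − (−€13.65B) = -€69.35 billion.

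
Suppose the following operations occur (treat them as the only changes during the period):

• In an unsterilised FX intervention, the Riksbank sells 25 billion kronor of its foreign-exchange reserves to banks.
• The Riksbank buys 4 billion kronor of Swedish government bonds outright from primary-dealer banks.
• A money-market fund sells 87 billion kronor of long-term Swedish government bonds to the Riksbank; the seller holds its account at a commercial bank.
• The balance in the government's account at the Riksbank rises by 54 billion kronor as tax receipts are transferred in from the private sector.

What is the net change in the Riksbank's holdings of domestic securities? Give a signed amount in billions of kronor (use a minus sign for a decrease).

+91 billion

FX sale 25 billion kronor: the Riksbank's securities portfolio is untouched → 0.
OMO purchase (from banks) 4 billion kronor: securities added to the Riksbank's portfolio → +4B.
Asset purchase (from non-banks) 87 billion kronor: securities added to the Riksbank's portfolio → +87B.
Government account inflow 54 billion kronor: the Riksbank's securities portfolio is untouched → 0.
Net: 0 + 4 + 87 + 0 = +91 billion.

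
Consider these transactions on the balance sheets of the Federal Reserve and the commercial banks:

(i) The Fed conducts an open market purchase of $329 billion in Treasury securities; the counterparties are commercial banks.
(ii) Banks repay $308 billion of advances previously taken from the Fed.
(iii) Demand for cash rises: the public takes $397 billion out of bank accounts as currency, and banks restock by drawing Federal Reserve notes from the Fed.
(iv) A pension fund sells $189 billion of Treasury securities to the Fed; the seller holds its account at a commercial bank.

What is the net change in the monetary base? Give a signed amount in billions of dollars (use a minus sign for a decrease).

Fed balance sheet:
  Assets:      Securities +$518B, Loans to banks −$308B
  Liabilities: Bank reserves −$187B, Currency in circulation +$397B
Commercial banking system:
  Assets:      Reserves at CB −$187B, Securities −$329B
  Liabilities: Checkable deposits −$208B, Borrowings from CB −$308B
Monetary base = currency + reserves: +$397B + (−$187B) = +$210 billion.

+$210 billion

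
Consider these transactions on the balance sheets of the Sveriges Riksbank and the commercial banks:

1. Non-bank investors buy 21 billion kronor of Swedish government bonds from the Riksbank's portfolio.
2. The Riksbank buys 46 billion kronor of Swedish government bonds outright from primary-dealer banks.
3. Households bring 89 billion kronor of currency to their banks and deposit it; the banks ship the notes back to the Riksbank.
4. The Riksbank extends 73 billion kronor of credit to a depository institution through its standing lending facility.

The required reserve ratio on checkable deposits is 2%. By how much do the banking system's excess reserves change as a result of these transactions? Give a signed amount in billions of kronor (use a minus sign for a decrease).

Asset sale (to non-banks) 21 billion kronor: reserves −21B, deposits −21B.
OMO purchase (from banks) 46 billion kronor: reserves +46B, deposits 0.
Currency deposit 89 billion kronor: reserves +89B, deposits +89B.
Discount-window loan 73 billion kronor: reserves +73B, deposits 0.
Totals: Δreserves = +187B, Δdeposits = +68B.
Δrequired reserves = 2% × +68B = +1.36B.
Δexcess reserves = Δreserves − Δrequired = +187B − (+1.36B) = +185.64 billion.

+185.64 billion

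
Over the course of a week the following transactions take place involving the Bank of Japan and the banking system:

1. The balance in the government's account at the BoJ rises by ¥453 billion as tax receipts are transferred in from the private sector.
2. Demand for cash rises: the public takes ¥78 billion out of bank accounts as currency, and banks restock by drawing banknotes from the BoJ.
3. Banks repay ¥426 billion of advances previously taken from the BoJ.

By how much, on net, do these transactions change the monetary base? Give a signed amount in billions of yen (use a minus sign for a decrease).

-¥879 billion

BoJ balance sheet:
  Assets:      Loans to banks −¥426B
  Liabilities: Bank reserves −¥957B, Currency in circulation +¥78B, Government deposits +¥453B
Monetary base = currency + reserves: +¥78B + (−¥957B) = -¥879 billion.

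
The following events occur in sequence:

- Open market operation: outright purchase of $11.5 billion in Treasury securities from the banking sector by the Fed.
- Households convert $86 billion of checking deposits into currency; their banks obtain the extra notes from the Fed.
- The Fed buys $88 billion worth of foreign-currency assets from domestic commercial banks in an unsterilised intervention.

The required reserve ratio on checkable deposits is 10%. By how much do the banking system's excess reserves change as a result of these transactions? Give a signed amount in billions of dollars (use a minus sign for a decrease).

OMO purchase (from banks) $11.5 billion: reserves +$11.5B, deposits 0.
Currency withdrawal $86 billion: reserves −$86B, deposits −$86B.
FX purchase $88 billion: reserves +$88B, deposits 0.
Totals: Δreserves = +$13.5B, Δdeposits = −$86B.
Δrequired reserves = 10% × −$86B = −$8.6B.
Δexcess reserves = Δreserves − Δrequired = +$13.5B − (−$8.6B) = +$22.1 billion.

+$22.1 billion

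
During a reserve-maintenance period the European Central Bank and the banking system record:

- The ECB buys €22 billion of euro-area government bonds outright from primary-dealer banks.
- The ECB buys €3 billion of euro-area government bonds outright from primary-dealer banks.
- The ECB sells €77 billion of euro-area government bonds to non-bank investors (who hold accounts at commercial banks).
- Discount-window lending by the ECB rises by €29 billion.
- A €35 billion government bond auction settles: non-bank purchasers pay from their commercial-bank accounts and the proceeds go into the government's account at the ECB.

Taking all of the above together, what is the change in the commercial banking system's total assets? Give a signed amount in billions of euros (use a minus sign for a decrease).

-€83 billion

ECB balance sheet:
  Assets:      Securities −€52B, Loans to banks +€29B
  Liabilities: Bank reserves −€58B, Government deposits +€35B
Commercial banking system:
  Assets:      Reserves at CB −€58B, Securities −€25B
  Liabilities: Checkable deposits −€112B, Borrowings from CB +€29B
Change in total bank assets = -€83 billion.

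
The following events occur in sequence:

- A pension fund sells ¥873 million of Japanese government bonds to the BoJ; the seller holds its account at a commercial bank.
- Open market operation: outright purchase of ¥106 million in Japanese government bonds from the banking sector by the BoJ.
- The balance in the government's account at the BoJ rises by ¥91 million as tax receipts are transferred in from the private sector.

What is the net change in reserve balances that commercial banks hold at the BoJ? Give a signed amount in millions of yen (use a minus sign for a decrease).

+¥888 million

BoJ balance sheet:
  Assets:      Securities +¥979M
  Liabilities: Bank reserves +¥888M, Government deposits +¥91M
Commercial banking system:
  Assets:      Reserves at CB +¥888M, Securities −¥106M
  Liabilities: Checkable deposits +¥782M
So the change in reserve balances that commercial banks hold at the BoJ is +¥888 million.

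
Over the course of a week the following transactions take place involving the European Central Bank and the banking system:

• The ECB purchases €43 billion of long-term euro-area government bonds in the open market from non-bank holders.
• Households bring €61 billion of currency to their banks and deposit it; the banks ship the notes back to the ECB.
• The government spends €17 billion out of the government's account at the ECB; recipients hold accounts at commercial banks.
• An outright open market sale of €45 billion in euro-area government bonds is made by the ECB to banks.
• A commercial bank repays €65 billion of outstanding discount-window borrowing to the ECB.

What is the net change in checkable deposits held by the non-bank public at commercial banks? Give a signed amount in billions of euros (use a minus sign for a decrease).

Asset purchase (from non-banks) €43 billion: non-bank counterparties' bank balances rise → +€43B.
Currency deposit €61 billion: non-bank counterparties' bank balances rise → +€61B.
Government spending €17 billion: non-bank counterparties' bank balances rise → +€17B.
OMO sale (to banks) €45 billion: the counterparty is a bank, so public deposits are unchanged → 0.
Discount-window repayment €65 billion: the counterparty is a bank, so public deposits are unchanged → 0.
Net: 43 + 61 + 17 + 0 + 0 = +€121 billion.

+€121 billion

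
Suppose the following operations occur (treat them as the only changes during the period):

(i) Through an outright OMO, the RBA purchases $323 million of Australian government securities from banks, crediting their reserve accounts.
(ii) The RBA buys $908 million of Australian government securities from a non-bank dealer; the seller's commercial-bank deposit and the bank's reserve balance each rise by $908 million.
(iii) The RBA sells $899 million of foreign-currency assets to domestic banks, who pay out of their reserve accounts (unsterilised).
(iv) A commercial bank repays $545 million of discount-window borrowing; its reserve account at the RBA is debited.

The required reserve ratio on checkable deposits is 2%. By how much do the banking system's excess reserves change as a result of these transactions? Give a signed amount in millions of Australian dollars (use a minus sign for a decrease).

-$231.16 million

OMO purchase (from banks) $323 million: reserves +$323M, deposits 0.
Asset purchase (from non-banks) $908 million: reserves +$908M, deposits +$908M.
FX sale $899 million: reserves −$899M, deposits 0.
Discount-window repayment $545 million: reserves −$545M, deposits 0.
Totals: Δreserves = −$213M, Δdeposits = +$908M.
Δrequired reserves = 2% × +$908M = +$18.16M.
Δexcess reserves = Δreserves − Δrequired = −$213M − (+$18.16M) = -$231.16 million.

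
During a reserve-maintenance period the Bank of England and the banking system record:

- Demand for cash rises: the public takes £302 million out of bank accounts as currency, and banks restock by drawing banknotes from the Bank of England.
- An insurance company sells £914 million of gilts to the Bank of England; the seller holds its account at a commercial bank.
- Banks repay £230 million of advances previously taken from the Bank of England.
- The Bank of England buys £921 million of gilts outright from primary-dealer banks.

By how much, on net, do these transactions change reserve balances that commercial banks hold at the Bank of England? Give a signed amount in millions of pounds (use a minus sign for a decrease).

+£1303 million

Currency withdrawal £302 million: banks swap reserves for currency → −£302M.
Asset purchase (from non-banks) £914 million: the Bank of England pays by crediting reserve accounts → +£914M.
Discount-window repayment £230 million: repayment is debited from reserves → −£230M.
OMO purchase (from banks) £921 million: the Bank of England pays by crediting reserve accounts → +£921M.
Net: −302 + 914 − 230 + 921 = +£1303 million.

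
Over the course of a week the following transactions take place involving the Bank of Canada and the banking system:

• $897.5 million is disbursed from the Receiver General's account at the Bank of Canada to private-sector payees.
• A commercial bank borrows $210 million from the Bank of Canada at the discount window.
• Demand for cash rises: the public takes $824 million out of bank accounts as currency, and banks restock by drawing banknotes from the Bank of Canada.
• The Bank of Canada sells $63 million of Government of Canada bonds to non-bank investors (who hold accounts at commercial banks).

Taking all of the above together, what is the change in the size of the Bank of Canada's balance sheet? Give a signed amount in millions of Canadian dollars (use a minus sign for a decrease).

Government spending $897.5 million: only the composition of liabilities changes → 0.
Discount-window loan $210 million: a Bank of Canada asset is acquired → +$210M.
Currency withdrawal $824 million: only the composition of liabilities changes → 0.
Asset sale (to non-banks) $63 million: a Bank of Canada asset is shed → −$63M.
Net: 0 + 210 + 0 − 63 = +$147 million.

+$147 million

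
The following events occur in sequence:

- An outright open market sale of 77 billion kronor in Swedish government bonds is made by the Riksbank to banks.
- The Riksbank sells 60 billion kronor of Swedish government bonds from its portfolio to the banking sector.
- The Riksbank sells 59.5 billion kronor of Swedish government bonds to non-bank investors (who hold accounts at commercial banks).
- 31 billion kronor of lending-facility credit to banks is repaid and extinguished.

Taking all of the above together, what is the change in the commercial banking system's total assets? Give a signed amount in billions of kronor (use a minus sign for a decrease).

-90.5 billion

Riksbank balance sheet:
  Assets:      Securities −196.5B, Loans to banks −31B
  Liabilities: Bank reserves −227.5B
Commercial banking system:
  Assets:      Reserves at CB −227.5B, Securities +137B
  Liabilities: Checkable deposits −59.5B, Borrowings from CB −31B
Change in total bank assets = -90.5 billion.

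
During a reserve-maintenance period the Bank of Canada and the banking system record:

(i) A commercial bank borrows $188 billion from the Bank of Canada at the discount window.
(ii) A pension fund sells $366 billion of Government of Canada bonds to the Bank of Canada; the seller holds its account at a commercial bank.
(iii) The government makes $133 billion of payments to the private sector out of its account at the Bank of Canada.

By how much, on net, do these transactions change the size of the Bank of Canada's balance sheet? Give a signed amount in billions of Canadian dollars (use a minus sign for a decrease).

Bank of Canada balance sheet:
  Assets:      Securities +$366B, Loans to banks +$188B
  Liabilities: Bank reserves +$687B, Government deposits −$133B
Commercial banking system:
  Assets:      Reserves at CB +$687B
  Liabilities: Checkable deposits +$499B, Borrowings from CB +$188B
Change in total Bank of Canada assets = +$554 billion.

+$554 billion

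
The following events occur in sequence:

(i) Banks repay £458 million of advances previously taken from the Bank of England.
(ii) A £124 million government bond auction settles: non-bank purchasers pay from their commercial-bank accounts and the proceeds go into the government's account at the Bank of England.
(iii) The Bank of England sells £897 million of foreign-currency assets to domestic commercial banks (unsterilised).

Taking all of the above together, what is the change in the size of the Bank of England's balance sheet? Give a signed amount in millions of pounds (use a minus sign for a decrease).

Discount-window repayment £458 million: a Bank of England asset is shed → −£458M.
Government account inflow £124 million: only the composition of liabilities changes → 0.
FX sale £897 million: a Bank of England asset is shed → −£897M.
Net: −458 + 0 − 897 = -£1355 million.

-£1355 million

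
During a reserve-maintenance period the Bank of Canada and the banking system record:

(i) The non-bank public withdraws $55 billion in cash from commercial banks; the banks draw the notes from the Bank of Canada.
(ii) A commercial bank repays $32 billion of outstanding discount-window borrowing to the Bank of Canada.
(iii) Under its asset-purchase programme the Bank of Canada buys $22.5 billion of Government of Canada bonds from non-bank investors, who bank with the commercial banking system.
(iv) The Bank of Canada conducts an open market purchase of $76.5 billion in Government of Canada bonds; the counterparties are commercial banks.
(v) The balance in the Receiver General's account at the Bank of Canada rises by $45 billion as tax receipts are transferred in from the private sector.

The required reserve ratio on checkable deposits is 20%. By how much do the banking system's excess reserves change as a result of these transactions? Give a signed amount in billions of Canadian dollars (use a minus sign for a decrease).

-$17.5 billion

Currency withdrawal $55 billion: reserves −$55B, deposits −$55B.
Discount-window repayment $32 billion: reserves −$32B, deposits 0.
Asset purchase (from non-banks) $22.5 billion: reserves +$22.5B, deposits +$22.5B.
OMO purchase (from banks) $76.5 billion: reserves +$76.5B, deposits 0.
Government account inflow $45 billion: reserves −$45B, deposits −$45B.
Totals: Δreserves = −$33B, Δdeposits = −$77.5B.
Δrequired reserves = 20% × −$77.5B = −$15.5B.
Δexcess reserves = Δreserves − Δrequired = −$33B − (−$15.5B) = -$17.5 billion.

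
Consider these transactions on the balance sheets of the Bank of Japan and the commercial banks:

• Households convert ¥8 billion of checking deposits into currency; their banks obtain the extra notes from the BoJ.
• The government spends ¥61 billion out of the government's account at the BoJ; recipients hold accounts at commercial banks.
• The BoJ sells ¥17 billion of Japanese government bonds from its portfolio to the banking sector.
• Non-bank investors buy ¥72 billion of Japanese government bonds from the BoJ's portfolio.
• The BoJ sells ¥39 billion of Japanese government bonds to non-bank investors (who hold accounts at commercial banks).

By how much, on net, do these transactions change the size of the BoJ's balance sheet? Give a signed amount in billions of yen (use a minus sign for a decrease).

BoJ balance sheet:
  Assets:      Securities −¥128B
  Liabilities: Bank reserves −¥75B, Currency in circulation +¥8B, Government deposits −¥61B
Change in total BoJ assets = -¥128 billion.

-¥128 billion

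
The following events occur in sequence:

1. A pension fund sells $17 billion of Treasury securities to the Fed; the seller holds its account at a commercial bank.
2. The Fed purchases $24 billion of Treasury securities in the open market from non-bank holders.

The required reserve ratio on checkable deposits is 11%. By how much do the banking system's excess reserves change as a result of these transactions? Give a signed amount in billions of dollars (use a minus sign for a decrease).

+$36.49 billion

Asset purchase (from non-banks) $17 billion: reserves +$17B, deposits +$17B.
Asset purchase (from non-banks) $24 billion: reserves +$24B, deposits +$24B.
Totals: Δreserves = +$41B, Δdeposits = +$41B.
Δrequired reserves = 11% × +$41B = +$4.51B.
Δexcess reserves = Δreserves − Δrequired = +$41B − (+$4.51B) = +$36.49 billion.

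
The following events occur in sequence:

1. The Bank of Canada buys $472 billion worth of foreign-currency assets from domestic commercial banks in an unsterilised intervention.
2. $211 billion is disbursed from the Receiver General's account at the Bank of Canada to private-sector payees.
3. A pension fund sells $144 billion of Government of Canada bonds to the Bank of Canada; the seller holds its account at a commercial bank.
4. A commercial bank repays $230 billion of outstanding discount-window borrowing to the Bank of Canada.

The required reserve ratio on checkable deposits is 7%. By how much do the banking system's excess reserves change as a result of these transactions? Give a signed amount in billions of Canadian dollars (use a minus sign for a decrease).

+$572.15 billion

FX purchase $472 billion: reserves +$472B, deposits 0.
Government spending $211 billion: reserves +$211B, deposits +$211B.
Asset purchase (from non-banks) $144 billion: reserves +$144B, deposits +$144B.
Discount-window repayment $230 billion: reserves −$230B, deposits 0.
Totals: Δreserves = +$597B, Δdeposits = +$355B.
Δrequired reserves = 7% × +$355B = +$24.85B.
Δexcess reserves = Δreserves − Δrequired = +$597B − (+$24.85B) = +$572.15 billion.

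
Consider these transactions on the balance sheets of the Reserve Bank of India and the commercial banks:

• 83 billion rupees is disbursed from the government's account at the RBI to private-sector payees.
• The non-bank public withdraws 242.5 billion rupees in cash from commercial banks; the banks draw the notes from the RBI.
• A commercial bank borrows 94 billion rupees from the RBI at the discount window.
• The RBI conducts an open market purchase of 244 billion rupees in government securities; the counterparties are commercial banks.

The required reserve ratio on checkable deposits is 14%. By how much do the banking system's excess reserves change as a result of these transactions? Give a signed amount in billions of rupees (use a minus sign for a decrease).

Government spending 83 billion rupees: reserves +83B, deposits +83B.
Currency withdrawal 242.5 billion rupees: reserves −242.5B, deposits −242.5B.
Discount-window loan 94 billion rupees: reserves +94B, deposits 0.
OMO purchase (from banks) 244 billion rupees: reserves +244B, deposits 0.
Totals: Δreserves = +178.5B, Δdeposits = −159.5B.
Δrequired reserves = 14% × −159.5B = −22.33B.
Δexcess reserves = Δreserves − Δrequired = +178.5B − (−22.33B) = +200.83 billion.

+200.83 billion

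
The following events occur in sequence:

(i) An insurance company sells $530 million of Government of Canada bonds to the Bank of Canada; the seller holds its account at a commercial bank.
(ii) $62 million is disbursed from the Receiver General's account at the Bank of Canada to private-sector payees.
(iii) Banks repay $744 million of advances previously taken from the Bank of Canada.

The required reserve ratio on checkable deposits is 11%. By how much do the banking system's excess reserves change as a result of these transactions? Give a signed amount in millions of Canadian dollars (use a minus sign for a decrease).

-$217.12 million

Asset purchase (from non-banks) $530 million: reserves +$530M, deposits +$530M.
Government spending $62 million: reserves +$62M, deposits +$62M.
Discount-window repayment $744 million: reserves −$744M, deposits 0.
Totals: Δreserves = −$152M, Δdeposits = +$592M.
Δrequired reserves = 11% × +$592M = +$65.12M.
Δexcess reserves = Δreserves − Δrequired = −$152M − (+$65.12M) = -$217.12 million.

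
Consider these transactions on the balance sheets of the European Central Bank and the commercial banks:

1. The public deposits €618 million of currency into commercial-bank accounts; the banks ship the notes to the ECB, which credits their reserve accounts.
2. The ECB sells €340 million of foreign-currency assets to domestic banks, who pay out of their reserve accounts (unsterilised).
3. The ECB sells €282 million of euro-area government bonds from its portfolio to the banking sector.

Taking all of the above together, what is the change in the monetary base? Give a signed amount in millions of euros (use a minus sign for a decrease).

-€622 million

Currency deposit €618 million: just a shift between currency and reserves — both are base money → 0.
FX sale €340 million: ECB balance sheet contracts → −€340M.
OMO sale (to banks) €282 million: ECB balance sheet contracts → −€282M.
Net: 0 − 340 − 282 = -€622 million.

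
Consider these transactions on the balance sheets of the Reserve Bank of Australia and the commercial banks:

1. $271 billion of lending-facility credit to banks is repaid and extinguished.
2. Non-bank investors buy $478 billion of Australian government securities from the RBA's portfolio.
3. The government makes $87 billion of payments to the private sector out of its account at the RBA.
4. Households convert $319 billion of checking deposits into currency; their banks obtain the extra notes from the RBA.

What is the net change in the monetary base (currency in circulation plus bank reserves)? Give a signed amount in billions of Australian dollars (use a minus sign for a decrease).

RBA balance sheet:
  Assets:      Securities −$478B, Loans to banks −$271B
  Liabilities: Bank reserves −$981B, Currency in circulation +$319B, Government deposits −$87B
Commercial banking system:
  Assets:      Reserves at CB −$981B
  Liabilities: Checkable deposits −$710B, Borrowings from CB −$271B
Monetary base = currency + reserves: +$319B + (−$981B) = -$662 billion.

-$662 billion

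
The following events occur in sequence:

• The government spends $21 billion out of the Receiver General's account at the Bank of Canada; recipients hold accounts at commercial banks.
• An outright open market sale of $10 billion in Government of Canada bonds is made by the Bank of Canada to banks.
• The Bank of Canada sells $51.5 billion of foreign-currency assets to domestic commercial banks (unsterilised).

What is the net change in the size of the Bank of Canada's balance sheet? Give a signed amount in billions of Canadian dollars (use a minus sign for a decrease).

-$61.5 billion

Bank of Canada balance sheet:
  Assets:      Securities −$10B, Foreign assets −$51.5B
  Liabilities: Bank reserves −$40.5B, Government deposits −$21B
Commercial banking system:
  Assets:      Reserves at CB −$40.5B, Securities +$10B, Foreign assets +$51.5B
  Liabilities: Checkable deposits +$21B
Change in total Bank of Canada assets = -$61.5 billion.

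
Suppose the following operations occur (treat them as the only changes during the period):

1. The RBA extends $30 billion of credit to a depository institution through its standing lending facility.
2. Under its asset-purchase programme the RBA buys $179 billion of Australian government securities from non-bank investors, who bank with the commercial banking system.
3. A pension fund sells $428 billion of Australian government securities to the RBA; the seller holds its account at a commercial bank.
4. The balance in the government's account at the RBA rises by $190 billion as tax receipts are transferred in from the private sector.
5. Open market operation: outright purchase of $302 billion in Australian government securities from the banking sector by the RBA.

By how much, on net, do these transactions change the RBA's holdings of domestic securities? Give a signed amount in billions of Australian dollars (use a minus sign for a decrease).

+$909 billion

RBA balance sheet:
  Assets:      Securities +$909B, Loans to banks +$30B
  Liabilities: Bank reserves +$749B, Government deposits +$190B
So the change in the RBA's holdings of domestic securities is +$909 billion.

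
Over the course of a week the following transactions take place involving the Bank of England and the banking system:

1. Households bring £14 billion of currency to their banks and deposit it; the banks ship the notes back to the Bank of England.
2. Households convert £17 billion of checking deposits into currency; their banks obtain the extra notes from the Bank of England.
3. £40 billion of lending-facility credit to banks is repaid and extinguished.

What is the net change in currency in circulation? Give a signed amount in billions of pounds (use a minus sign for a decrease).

Bank of England balance sheet:
  Assets:      Loans to banks −£40B
  Liabilities: Bank reserves −£43B, Currency in circulation +£3B
Commercial banking system:
  Assets:      Reserves at CB −£43B
  Liabilities: Checkable deposits −£3B, Borrowings from CB −£40B
So the change in currency in circulation is +£3 billion.

+£3 billion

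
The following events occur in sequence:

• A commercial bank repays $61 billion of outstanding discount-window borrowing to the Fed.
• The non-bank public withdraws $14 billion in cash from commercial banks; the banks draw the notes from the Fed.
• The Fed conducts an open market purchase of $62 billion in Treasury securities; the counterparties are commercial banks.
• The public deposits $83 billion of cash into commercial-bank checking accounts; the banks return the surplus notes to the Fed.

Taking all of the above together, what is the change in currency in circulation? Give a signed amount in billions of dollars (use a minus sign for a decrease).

-$69 billion

Fed balance sheet:
  Assets:      Securities +$62B, Loans to banks −$61B
  Liabilities: Bank reserves +$70B, Currency in circulation −$69B
Commercial banking system:
  Assets:      Reserves at CB +$70B, Securities −$62B
  Liabilities: Checkable deposits +$69B, Borrowings from CB −$61B
So the change in currency in circulation is -$69 billion.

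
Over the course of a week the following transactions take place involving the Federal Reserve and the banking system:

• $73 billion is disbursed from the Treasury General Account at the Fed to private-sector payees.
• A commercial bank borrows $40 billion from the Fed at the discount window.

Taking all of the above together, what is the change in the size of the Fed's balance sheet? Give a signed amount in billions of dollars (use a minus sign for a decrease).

+$40 billion

Fed balance sheet:
  Assets:      Loans to banks +$40B
  Liabilities: Bank reserves +$113B, Government deposits −$73B
Commercial banking system:
  Assets:      Reserves at CB +$113B
  Liabilities: Checkable deposits +$73B, Borrowings from CB +$40B
Change in total Fed assets = +$40 billion.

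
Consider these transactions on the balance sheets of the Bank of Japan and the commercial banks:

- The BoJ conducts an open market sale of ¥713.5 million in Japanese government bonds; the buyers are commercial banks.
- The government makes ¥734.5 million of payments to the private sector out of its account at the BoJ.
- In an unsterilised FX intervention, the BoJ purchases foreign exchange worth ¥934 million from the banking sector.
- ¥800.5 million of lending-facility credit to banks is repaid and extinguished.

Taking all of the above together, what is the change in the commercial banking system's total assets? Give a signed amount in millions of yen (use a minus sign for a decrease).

-¥66 million

BoJ balance sheet:
  Assets:      Securities −¥713.5M, Loans to banks −¥800.5M, Foreign assets +¥934M
  Liabilities: Bank reserves +¥154.5M, Government deposits −¥734.5M
Commercial banking system:
  Assets:      Reserves at CB +¥154.5M, Securities +¥713.5M, Foreign assets −¥934M
  Liabilities: Checkable deposits +¥734.5M, Borrowings from CB −¥800.5M
Change in total bank assets = -¥66 million.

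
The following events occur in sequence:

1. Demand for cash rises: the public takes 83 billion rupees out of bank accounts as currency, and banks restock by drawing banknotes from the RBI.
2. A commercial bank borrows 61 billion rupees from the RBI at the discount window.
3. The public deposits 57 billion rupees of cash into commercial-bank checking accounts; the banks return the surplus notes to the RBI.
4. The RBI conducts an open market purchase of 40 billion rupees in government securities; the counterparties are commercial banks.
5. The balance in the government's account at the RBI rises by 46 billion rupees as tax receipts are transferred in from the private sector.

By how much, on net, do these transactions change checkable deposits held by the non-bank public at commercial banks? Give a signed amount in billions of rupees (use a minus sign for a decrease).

Currency withdrawal 83 billion rupees: non-bank counterparties' bank balances fall → −83B.
Discount-window loan 61 billion rupees: the counterparty is a bank, so public deposits are unchanged → 0.
Currency deposit 57 billion rupees: non-bank counterparties' bank balances rise → +57B.
OMO purchase (from banks) 40 billion rupees: the counterparty is a bank, so public deposits are unchanged → 0.
Government account inflow 46 billion rupees: non-bank counterparties' bank balances fall → −46B.
Net: −83 + 0 + 57 + 0 − 46 = -72 billion.

-72 billion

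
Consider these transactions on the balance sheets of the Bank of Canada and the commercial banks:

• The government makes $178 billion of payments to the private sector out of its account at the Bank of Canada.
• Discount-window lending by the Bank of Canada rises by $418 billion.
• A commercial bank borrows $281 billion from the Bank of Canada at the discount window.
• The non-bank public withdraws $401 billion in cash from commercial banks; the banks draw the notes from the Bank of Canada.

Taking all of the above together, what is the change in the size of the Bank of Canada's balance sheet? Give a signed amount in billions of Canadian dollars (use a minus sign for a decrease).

+$699 billion

Bank of Canada balance sheet:
  Assets:      Loans to banks +$699B
  Liabilities: Bank reserves +$476B, Currency in circulation +$401B, Government deposits −$178B
Commercial banking system:
  Assets:      Reserves at CB +$476B
  Liabilities: Checkable deposits −$223B, Borrowings from CB +$699B
Change in total Bank of Canada assets = +$699 billion.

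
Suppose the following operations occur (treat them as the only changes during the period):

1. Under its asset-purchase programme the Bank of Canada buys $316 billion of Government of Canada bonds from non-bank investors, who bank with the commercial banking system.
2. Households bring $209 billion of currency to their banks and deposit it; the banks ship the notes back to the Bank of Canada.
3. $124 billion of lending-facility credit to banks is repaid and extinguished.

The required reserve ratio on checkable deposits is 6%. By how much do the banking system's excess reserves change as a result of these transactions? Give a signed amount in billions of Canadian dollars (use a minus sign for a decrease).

Asset purchase (from non-banks) $316 billion: reserves +$316B, deposits +$316B.
Currency deposit $209 billion: reserves +$209B, deposits +$209B.
Discount-window repayment $124 billion: reserves −$124B, deposits 0.
Totals: Δreserves = +$401B, Δdeposits = +$525B.
Δrequired reserves = 6% × +$525B = +$31.5B.
Δexcess reserves = Δreserves − Δrequired = +$401B − (+$31.5B) = +$369.5 billion.

+$369.5 billion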